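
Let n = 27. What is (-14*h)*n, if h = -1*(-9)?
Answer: -3402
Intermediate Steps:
h = 9
(-14*h)*n = -14*9*27 = -126*27 = -3402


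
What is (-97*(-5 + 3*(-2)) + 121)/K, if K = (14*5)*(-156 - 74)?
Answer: -297/4025 ≈ -0.073789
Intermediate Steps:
K = -16100 (K = 70*(-230) = -16100)
(-97*(-5 + 3*(-2)) + 121)/K = (-97*(-5 + 3*(-2)) + 121)/(-16100) = (-97*(-5 - 6) + 121)*(-1/16100) = (-97*(-11) + 121)*(-1/16100) = (1067 + 121)*(-1/16100) = 1188*(-1/16100) = -297/4025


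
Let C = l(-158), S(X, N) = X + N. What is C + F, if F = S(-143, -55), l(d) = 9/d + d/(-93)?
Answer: -2885285/14694 ≈ -196.36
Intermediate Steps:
S(X, N) = N + X
l(d) = 9/d - d/93 (l(d) = 9/d + d*(-1/93) = 9/d - d/93)
F = -198 (F = -55 - 143 = -198)
C = 24127/14694 (C = 9/(-158) - 1/93*(-158) = 9*(-1/158) + 158/93 = -9/158 + 158/93 = 24127/14694 ≈ 1.6420)
C + F = 24127/14694 - 198 = -2885285/14694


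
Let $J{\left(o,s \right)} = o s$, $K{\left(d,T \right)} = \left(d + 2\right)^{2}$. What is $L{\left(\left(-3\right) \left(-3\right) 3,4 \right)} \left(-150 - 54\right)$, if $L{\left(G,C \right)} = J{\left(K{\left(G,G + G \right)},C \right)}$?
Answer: $-686256$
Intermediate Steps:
$K{\left(d,T \right)} = \left(2 + d\right)^{2}$
$L{\left(G,C \right)} = C \left(2 + G\right)^{2}$ ($L{\left(G,C \right)} = \left(2 + G\right)^{2} C = C \left(2 + G\right)^{2}$)
$L{\left(\left(-3\right) \left(-3\right) 3,4 \right)} \left(-150 - 54\right) = 4 \left(2 + \left(-3\right) \left(-3\right) 3\right)^{2} \left(-150 - 54\right) = 4 \left(2 + 9 \cdot 3\right)^{2} \left(-204\right) = 4 \left(2 + 27\right)^{2} \left(-204\right) = 4 \cdot 29^{2} \left(-204\right) = 4 \cdot 841 \left(-204\right) = 3364 \left(-204\right) = -686256$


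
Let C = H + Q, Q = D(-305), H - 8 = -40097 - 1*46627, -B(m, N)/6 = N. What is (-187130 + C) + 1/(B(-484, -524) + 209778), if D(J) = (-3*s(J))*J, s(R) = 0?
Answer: -58307838011/212922 ≈ -2.7385e+5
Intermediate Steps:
B(m, N) = -6*N
H = -86716 (H = 8 + (-40097 - 1*46627) = 8 + (-40097 - 46627) = 8 - 86724 = -86716)
D(J) = 0 (D(J) = (-3*0)*J = 0*J = 0)
Q = 0
C = -86716 (C = -86716 + 0 = -86716)
(-187130 + C) + 1/(B(-484, -524) + 209778) = (-187130 - 86716) + 1/(-6*(-524) + 209778) = -273846 + 1/(3144 + 209778) = -273846 + 1/212922 = -58307838011/212922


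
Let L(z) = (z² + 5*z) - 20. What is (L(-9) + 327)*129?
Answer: 44247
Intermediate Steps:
L(z) = -20 + z² + 5*z
(L(-9) + 327)*129 = ((-20 + (-9)² + 5*(-9)) + 327)*129 = ((-20 + 81 - 45) + 327)*129 = (16 + 327)*129 = 343*129 = 44247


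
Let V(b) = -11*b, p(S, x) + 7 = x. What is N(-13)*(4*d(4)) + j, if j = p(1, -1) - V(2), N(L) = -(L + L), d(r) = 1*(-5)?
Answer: -506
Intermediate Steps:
p(S, x) = -7 + x
d(r) = -5
N(L) = -2*L
j = 14 (j = (-7 - 1) - (-11)*2 = -8 - 1*(-22) = -8 + 22 = 14)
N(-13)*(4*d(4)) + j = (-2*(-13))*(4*(-5)) + 14 = 26*(-20) + 14 = -520 + 14 = -506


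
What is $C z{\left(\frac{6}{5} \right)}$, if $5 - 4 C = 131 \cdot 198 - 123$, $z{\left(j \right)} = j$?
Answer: $-7743$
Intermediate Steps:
$C = - \frac{12905}{2}$ ($C = \frac{5}{4} - \frac{131 \cdot 198 - 123}{4} = \frac{5}{4} - \frac{25938 - 123}{4} = \frac{5}{4} - \frac{25815}{4} = - \frac{12905}{2} \approx -6452.5$)
$C z{\left(\frac{6}{5} \right)} = - \frac{12905 \cdot \frac{6}{5}}{2} = - \frac{12905 \cdot 6 \cdot \frac{1}{5}}{2} = \left(- \frac{12905}{2}\right) \frac{6}{5} = -7743$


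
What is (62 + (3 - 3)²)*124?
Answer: 7688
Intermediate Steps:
(62 + (3 - 3)²)*124 = (62 + 0²)*124 = (62 + 0)*124 = 62*124 = 7688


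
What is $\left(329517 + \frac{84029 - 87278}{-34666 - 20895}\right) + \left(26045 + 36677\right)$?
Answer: $\frac{21793194328}{55561} \approx 3.9224 \cdot 10^{5}$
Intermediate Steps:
$\left(329517 + \frac{84029 - 87278}{-34666 - 20895}\right) + \left(26045 + 36677\right) = \left(329517 - \frac{3249}{-55561}\right) + 62722 = \left(329517 - - \frac{3249}{55561}\right) + 62722 = \left(329517 + \frac{3249}{55561}\right) + 62722 = \frac{18308297286}{55561} + 62722 = \frac{21793194328}{55561}$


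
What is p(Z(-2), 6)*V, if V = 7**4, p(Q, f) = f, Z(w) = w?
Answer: 14406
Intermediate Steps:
V = 2401
p(Z(-2), 6)*V = 6*2401 = 14406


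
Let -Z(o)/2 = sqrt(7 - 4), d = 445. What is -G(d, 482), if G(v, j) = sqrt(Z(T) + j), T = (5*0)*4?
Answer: -sqrt(482 - 2*sqrt(3)) ≈ -21.875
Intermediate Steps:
T = 0 (T = 0*4 = 0)
Z(o) = -2*sqrt(3) (Z(o) = -2*sqrt(7 - 4) = -2*sqrt(3))
G(v, j) = sqrt(j - 2*sqrt(3)) (G(v, j) = sqrt(-2*sqrt(3) + j) = sqrt(j - 2*sqrt(3)))
-G(d, 482) = -sqrt(482 - 2*sqrt(3))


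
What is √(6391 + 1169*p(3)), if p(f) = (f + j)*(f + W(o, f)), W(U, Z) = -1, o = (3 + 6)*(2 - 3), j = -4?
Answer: √4053 ≈ 63.663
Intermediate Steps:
o = -9 (o = 9*(-1) = -9)
p(f) = (-1 + f)*(-4 + f) (p(f) = (f - 4)*(f - 1) = (-4 + f)*(-1 + f) = (-1 + f)*(-4 + f))
√(6391 + 1169*p(3)) = √(6391 + 1169*(4 + 3² - 5*3)) = √(6391 + 1169*(4 + 9 - 15)) = √(6391 + 1169*(-2)) = √(6391 - 2338) = √4053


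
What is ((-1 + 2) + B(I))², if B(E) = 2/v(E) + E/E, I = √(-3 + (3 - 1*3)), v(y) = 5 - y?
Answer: 6*(4*√3 + 11*I)/(5*√3 + 11*I) ≈ 5.5408 + 0.58324*I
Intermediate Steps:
I = I*√3 (I = √(-3 + (3 - 3)) = √(-3 + 0) = √(-3) = I*√3 ≈ 1.732*I)
B(E) = 1 + 2/(5 - E) (B(E) = 2/(5 - E) + E/E = 2/(5 - E) + 1 = 1 + 2/(5 - E))
((-1 + 2) + B(I))² = ((-1 + 2) + (-7 + I*√3)/(-5 + I*√3))² = (1 + (-7 + I*√3)/(-5 + I*√3))²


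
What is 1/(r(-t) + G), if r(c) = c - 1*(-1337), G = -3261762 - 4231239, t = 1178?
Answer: -1/7492842 ≈ -1.3346e-7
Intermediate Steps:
G = -7493001
r(c) = 1337 + c (r(c) = c + 1337 = 1337 + c)
1/(r(-t) + G) = 1/((1337 - 1*1178) - 7493001) = 1/((1337 - 1178) - 7493001) = 1/(159 - 7493001) = 1/(-7492842) = -1/7492842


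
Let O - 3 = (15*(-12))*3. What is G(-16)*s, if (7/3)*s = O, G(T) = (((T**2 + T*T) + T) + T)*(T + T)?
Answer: 24744960/7 ≈ 3.5350e+6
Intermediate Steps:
O = -537 (O = 3 + (15*(-12))*3 = 3 - 180*3 = 3 - 540 = -537)
G(T) = 2*T*(2*T + 2*T**2) (G(T) = (((T**2 + T**2) + T) + T)*(2*T) = ((2*T**2 + T) + T)*(2*T) = ((T + 2*T**2) + T)*(2*T) = (2*T + 2*T**2)*(2*T) = 2*T*(2*T + 2*T**2))
s = -1611/7 (s = (3/7)*(-537) = -1611/7 ≈ -230.14)
G(-16)*s = (4*(-16)**2*(1 - 16))*(-1611/7) = (4*256*(-15))*(-1611/7) = -15360*(-1611/7) = 24744960/7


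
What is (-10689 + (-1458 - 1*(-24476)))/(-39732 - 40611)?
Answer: -12329/80343 ≈ -0.15345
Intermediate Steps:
(-10689 + (-1458 - 1*(-24476)))/(-39732 - 40611) = (-10689 + (-1458 + 24476))/(-80343) = (-10689 + 23018)*(-1/80343) = 12329*(-1/80343) = -12329/80343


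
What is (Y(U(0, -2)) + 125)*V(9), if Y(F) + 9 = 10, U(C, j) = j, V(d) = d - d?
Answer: 0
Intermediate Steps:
V(d) = 0
Y(F) = 1 (Y(F) = -9 + 10 = 1)
(Y(U(0, -2)) + 125)*V(9) = (1 + 125)*0 = 126*0 = 0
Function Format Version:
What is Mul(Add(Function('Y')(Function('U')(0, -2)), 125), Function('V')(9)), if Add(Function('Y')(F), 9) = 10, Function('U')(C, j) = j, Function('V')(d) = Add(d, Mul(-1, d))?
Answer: 0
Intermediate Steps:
Function('V')(d) = 0
Function('Y')(F) = 1 (Function('Y')(F) = Add(-9, 10) = 1)
Mul(Add(Function('Y')(Function('U')(0, -2)), 125), Function('V')(9)) = Mul(Add(1, 125), 0) = Mul(126, 0) = 0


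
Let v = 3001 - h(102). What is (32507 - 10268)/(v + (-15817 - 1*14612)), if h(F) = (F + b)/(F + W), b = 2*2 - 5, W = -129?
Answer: -600453/740455 ≈ -0.81092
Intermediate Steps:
b = -1 (b = 4 - 5 = -1)
h(F) = (-1 + F)/(-129 + F) (h(F) = (F - 1)/(F - 129) = (-1 + F)/(-129 + F))
v = 81128/27 (v = 3001 - (-1 + 102)/(-129 + 102) = 3001 - 101/(-27) = 3001 - (-1)*101/27 = 3001 - 1*(-101/27) = 3001 + 101/27 = 81128/27 ≈ 3004.7)
(32507 - 10268)/(v + (-15817 - 1*14612)) = (32507 - 10268)/(81128/27 + (-15817 - 1*14612)) = 22239/(81128/27 + (-15817 - 14612)) = 22239/(81128/27 - 30429) = 22239/(-740455/27) = 22239*(-27/740455) = -600453/740455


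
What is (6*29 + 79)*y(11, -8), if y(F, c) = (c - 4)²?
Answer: 36432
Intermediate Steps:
y(F, c) = (-4 + c)²
(6*29 + 79)*y(11, -8) = (6*29 + 79)*(-4 - 8)² = (174 + 79)*(-12)² = 253*144 = 36432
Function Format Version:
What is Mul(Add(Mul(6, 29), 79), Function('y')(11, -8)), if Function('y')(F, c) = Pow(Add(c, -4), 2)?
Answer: 36432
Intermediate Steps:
Function('y')(F, c) = Pow(Add(-4, c), 2)
Mul(Add(Mul(6, 29), 79), Function('y')(11, -8)) = Mul(Add(Mul(6, 29), 79), Pow(Add(-4, -8), 2)) = Mul(Add(174, 79), Pow(-12, 2)) = Mul(253, 144) = 36432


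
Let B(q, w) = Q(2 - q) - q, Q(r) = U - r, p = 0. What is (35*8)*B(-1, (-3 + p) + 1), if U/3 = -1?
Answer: -1400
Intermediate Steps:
U = -3 (U = 3*(-1) = -3)
Q(r) = -3 - r
B(q, w) = -5 (B(q, w) = (-3 - (2 - q)) - q = (-3 + (-2 + q)) - q = (-5 + q) - q = -5)
(35*8)*B(-1, (-3 + p) + 1) = (35*8)*(-5) = 280*(-5) = -1400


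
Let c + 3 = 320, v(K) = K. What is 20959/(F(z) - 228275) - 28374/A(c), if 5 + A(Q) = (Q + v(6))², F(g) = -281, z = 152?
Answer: -2167893665/5960969036 ≈ -0.36368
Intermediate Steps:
c = 317 (c = -3 + 320 = 317)
A(Q) = -5 + (6 + Q)² (A(Q) = -5 + (Q + 6)² = -5 + (6 + Q)²)
20959/(F(z) - 228275) - 28374/A(c) = 20959/(-281 - 228275) - 28374/(-5 + (6 + 317)²) = 20959/(-228556) - 28374/(-5 + 323²) = 20959*(-1/228556) - 28374/(-5 + 104329) = -20959/228556 - 28374/104324 = -20959/228556 - 28374*1/104324 = -20959/228556 - 14187/52162 = -2167893665/5960969036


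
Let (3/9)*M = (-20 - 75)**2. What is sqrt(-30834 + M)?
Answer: I*sqrt(3759) ≈ 61.311*I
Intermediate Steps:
M = 27075 (M = 3*(-20 - 75)**2 = 3*(-95)**2 = 3*9025 = 27075)
sqrt(-30834 + M) = sqrt(-30834 + 27075) = sqrt(-3759) = I*sqrt(3759)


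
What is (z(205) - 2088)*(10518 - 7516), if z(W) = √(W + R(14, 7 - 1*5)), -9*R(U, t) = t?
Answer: -6268176 + 3002*√1843/3 ≈ -6.2252e+6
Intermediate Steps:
R(U, t) = -t/9
z(W) = √(-2/9 + W) (z(W) = √(W - (7 - 1*5)/9) = √(W - (7 - 5)/9) = √(W - ⅑*2) = √(W - 2/9) = √(-2/9 + W))
(z(205) - 2088)*(10518 - 7516) = (√(-2 + 9*205)/3 - 2088)*(10518 - 7516) = (√(-2 + 1845)/3 - 2088)*3002 = (√1843/3 - 2088)*3002 = (-2088 + √1843/3)*3002 = -6268176 + 3002*√1843/3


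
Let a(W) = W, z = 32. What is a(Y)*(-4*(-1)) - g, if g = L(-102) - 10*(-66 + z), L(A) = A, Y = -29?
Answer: -354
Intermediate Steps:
g = 238 (g = -102 - 10*(-66 + 32) = -102 - 10*(-34) = -102 - 1*(-340) = -102 + 340 = 238)
a(Y)*(-4*(-1)) - g = -(-116)*(-1) - 1*238 = -29*4 - 238 = -116 - 238 = -354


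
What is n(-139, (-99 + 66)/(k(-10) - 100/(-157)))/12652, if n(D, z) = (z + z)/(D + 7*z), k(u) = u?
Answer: -1727/354388846 ≈ -4.8732e-6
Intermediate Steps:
n(D, z) = 2*z/(D + 7*z) (n(D, z) = (2*z)/(D + 7*z) = 2*z/(D + 7*z))
n(-139, (-99 + 66)/(k(-10) - 100/(-157)))/12652 = (2*((-99 + 66)/(-10 - 100/(-157)))/(-139 + 7*((-99 + 66)/(-10 - 100/(-157)))))/12652 = (2*(-33/(-10 - 100*(-1/157)))/(-139 + 7*(-33/(-10 - 100*(-1/157)))))*(1/12652) = (2*(-33/(-10 + 100/157))/(-139 + 7*(-33/(-10 + 100/157))))*(1/12652) = (2*(-33/(-1470/157))/(-139 + 7*(-33/(-1470/157))))*(1/12652) = (2*(-33*(-157/1470))/(-139 + 7*(-33*(-157/1470))))*(1/12652) = (2*(1727/490)/(-139 + 7*(1727/490)))*(1/12652) = (2*(1727/490)/(-139 + 1727/70))*(1/12652) = (2*(1727/490)/(-8003/70))*(1/12652) = (2*(1727/490)*(-70/8003))*(1/12652) = -3454/56021*1/12652 = -1727/354388846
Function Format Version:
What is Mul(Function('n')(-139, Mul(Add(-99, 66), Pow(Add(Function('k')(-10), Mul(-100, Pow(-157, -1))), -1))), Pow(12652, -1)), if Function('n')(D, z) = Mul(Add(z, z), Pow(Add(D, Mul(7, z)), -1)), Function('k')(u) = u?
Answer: Rational(-1727, 354388846) ≈ -4.8732e-6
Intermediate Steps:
Function('n')(D, z) = Mul(2, z, Pow(Add(D, Mul(7, z)), -1)) (Function('n')(D, z) = Mul(Mul(2, z), Pow(Add(D, Mul(7, z)), -1)) = Mul(2, z, Pow(Add(D, Mul(7, z)), -1)))
Mul(Function('n')(-139, Mul(Add(-99, 66), Pow(Add(Function('k')(-10), Mul(-100, Pow(-157, -1))), -1))), Pow(12652, -1)) = Mul(Mul(2, Mul(Add(-99, 66), Pow(Add(-10, Mul(-100, Pow(-157, -1))), -1)), Pow(Add(-139, Mul(7, Mul(Add(-99, 66), Pow(Add(-10, Mul(-100, Pow(-157, -1))), -1)))), -1)), Pow(12652, -1)) = Mul(Mul(2, Mul(-33, Pow(Add(-10, Mul(-100, Rational(-1, 157))), -1)), Pow(Add(-139, Mul(7, Mul(-33, Pow(Add(-10, Mul(-100, Rational(-1, 157))), -1)))), -1)), Rational(1, 12652)) = Mul(Mul(2, Mul(-33, Pow(Add(-10, Rational(100, 157)), -1)), Pow(Add(-139, Mul(7, Mul(-33, Pow(Add(-10, Rational(100, 157)), -1)))), -1)), Rational(1, 12652)) = Mul(Mul(2, Mul(-33, Pow(Rational(-1470, 157), -1)), Pow(Add(-139, Mul(7, Mul(-33, Pow(Rational(-1470, 157), -1)))), -1)), Rational(1, 12652)) = Mul(Mul(2, Mul(-33, Rational(-157, 1470)), Pow(Add(-139, Mul(7, Mul(-33, Rational(-157, 1470)))), -1)), Rational(1, 12652)) = Mul(Mul(2, Rational(1727, 490), Pow(Add(-139, Mul(7, Rational(1727, 490))), -1)), Rational(1, 12652)) = Mul(Mul(2, Rational(1727, 490), Pow(Add(-139, Rational(1727, 70)), -1)), Rational(1, 12652)) = Mul(Mul(2, Rational(1727, 490), Pow(Rational(-8003, 70), -1)), Rational(1, 12652)) = Mul(Mul(2, Rational(1727, 490), Rational(-70, 8003)), Rational(1, 12652)) = Mul(Rational(-3454, 56021), Rational(1, 12652)) = Rational(-1727, 354388846)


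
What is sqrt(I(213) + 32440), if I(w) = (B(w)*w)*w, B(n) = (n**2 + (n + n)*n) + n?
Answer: 2*sqrt(1546183630) ≈ 78643.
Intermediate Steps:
B(n) = n + 3*n**2 (B(n) = (n**2 + (2*n)*n) + n = (n**2 + 2*n**2) + n = 3*n**2 + n = n + 3*n**2)
I(w) = w**3*(1 + 3*w) (I(w) = ((w*(1 + 3*w))*w)*w = (w**2*(1 + 3*w))*w = w**3*(1 + 3*w))
sqrt(I(213) + 32440) = sqrt(213**3*(1 + 3*213) + 32440) = sqrt(9663597*(1 + 639) + 32440) = sqrt(9663597*640 + 32440) = sqrt(6184702080 + 32440) = sqrt(6184734520) = 2*sqrt(1546183630)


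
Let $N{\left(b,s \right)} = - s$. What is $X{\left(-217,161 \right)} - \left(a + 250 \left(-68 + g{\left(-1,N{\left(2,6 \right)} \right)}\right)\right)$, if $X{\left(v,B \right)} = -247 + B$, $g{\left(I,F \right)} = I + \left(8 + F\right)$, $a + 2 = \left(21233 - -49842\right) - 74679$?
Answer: $20270$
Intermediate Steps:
$a = -3606$ ($a = -2 + \left(\left(21233 - -49842\right) - 74679\right) = -2 + \left(\left(21233 + 49842\right) - 74679\right) = -2 + \left(71075 - 74679\right) = -2 - 3604 = -3606$)
$g{\left(I,F \right)} = 8 + F + I$
$X{\left(-217,161 \right)} - \left(a + 250 \left(-68 + g{\left(-1,N{\left(2,6 \right)} \right)}\right)\right) = \left(-247 + 161\right) - \left(-3606 + 250 \left(-68 - -1\right)\right) = -86 - \left(-3606 + 250 \left(-68 - -1\right)\right) = -86 - \left(-3606 + 250 \left(-68 + 1\right)\right) = -86 + \left(\left(-250\right) \left(-67\right) + 3606\right) = -86 + \left(16750 + 3606\right) = -86 + 20356 = 20270$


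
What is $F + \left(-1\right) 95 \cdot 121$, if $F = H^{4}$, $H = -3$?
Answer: $-11414$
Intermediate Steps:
$F = 81$ ($F = \left(-3\right)^{4} = 81$)
$F + \left(-1\right) 95 \cdot 121 = 81 + \left(-1\right) 95 \cdot 121 = 81 - 11495 = -11414$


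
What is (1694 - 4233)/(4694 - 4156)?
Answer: -2539/538 ≈ -4.7193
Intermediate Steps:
(1694 - 4233)/(4694 - 4156) = -2539/538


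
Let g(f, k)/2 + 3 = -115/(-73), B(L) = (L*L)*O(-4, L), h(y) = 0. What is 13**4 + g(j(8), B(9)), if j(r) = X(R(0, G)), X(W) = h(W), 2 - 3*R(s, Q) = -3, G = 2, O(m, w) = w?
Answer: 2084745/73 ≈ 28558.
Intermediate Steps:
R(s, Q) = 5/3 (R(s, Q) = 2/3 - 1/3*(-3) = 2/3 + 1 = 5/3)
X(W) = 0
j(r) = 0
B(L) = L**3 (B(L) = (L*L)*L = L**2*L = L**3)
g(f, k) = -208/73 (g(f, k) = -6 + 2*(-115/(-73)) = -6 + 2*(-115*(-1/73)) = -6 + 2*(115/73) = -6 + 230/73 = -208/73)
13**4 + g(j(8), B(9)) = 13**4 - 208/73 = 28561 - 208/73 = 2084745/73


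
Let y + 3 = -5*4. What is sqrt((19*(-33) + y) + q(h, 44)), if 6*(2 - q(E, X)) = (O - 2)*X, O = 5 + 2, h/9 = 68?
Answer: I*sqrt(6162)/3 ≈ 26.166*I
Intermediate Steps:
h = 612 (h = 9*68 = 612)
y = -23 (y = -3 - 5*4 = -3 - 20 = -23)
O = 7
q(E, X) = 2 - 5*X/6 (q(E, X) = 2 - (7 - 2)*X/6 = 2 - 5*X/6)
sqrt((19*(-33) + y) + q(h, 44)) = sqrt((19*(-33) - 23) + (2 - 5/6*44)) = sqrt((-627 - 23) + (2 - 110/3)) = sqrt(-650 - 104/3) = sqrt(-2054/3) = I*sqrt(6162)/3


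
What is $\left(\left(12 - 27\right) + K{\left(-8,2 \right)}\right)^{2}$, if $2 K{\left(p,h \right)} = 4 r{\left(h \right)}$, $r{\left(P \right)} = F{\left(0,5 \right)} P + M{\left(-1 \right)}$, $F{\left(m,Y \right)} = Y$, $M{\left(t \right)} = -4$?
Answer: $9$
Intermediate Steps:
$r{\left(P \right)} = -4 + 5 P$ ($r{\left(P \right)} = 5 P - 4 = -4 + 5 P$)
$K{\left(p,h \right)} = -8 + 10 h$ ($K{\left(p,h \right)} = \frac{4 \left(-4 + 5 h\right)}{2} = \frac{-16 + 20 h}{2} = -8 + 10 h$)
$\left(\left(12 - 27\right) + K{\left(-8,2 \right)}\right)^{2} = \left(\left(12 - 27\right) + \left(-8 + 10 \cdot 2\right)\right)^{2} = \left(\left(12 - 27\right) + \left(-8 + 20\right)\right)^{2} = \left(-15 + 12\right)^{2} = \left(-3\right)^{2} = 9$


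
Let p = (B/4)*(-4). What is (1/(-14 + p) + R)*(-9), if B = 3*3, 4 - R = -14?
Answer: -3717/23 ≈ -161.61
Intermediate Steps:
R = 18 (R = 4 - 1*(-14) = 4 + 14 = 18)
B = 9
p = -9 (p = (9/4)*(-4) = -9)
(1/(-14 + p) + R)*(-9) = (1/(-14 - 9) + 18)*(-9) = (1/(-23) + 18)*(-9) = (-1/23 + 18)*(-9) = (413/23)*(-9) = -3717/23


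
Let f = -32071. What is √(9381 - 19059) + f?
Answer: -32071 + I*√9678 ≈ -32071.0 + 98.377*I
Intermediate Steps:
√(9381 - 19059) + f = √(9381 - 19059) - 32071 = √(-9678) - 32071 = I*√9678 - 32071 = -32071 + I*√9678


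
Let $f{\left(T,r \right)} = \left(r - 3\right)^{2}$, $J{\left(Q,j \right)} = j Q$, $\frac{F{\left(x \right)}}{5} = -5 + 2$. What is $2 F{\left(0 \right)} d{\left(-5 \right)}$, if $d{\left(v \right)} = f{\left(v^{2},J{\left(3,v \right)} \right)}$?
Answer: $-9720$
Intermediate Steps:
$F{\left(x \right)} = -15$ ($F{\left(x \right)} = 5 \left(-5 + 2\right) = 5 \left(-3\right) = -15$)
$J{\left(Q,j \right)} = Q j$
$f{\left(T,r \right)} = \left(-3 + r\right)^{2}$
$d{\left(v \right)} = \left(-3 + 3 v\right)^{2}$
$2 F{\left(0 \right)} d{\left(-5 \right)} = 2 \left(-15\right) 9 \left(-1 - 5\right)^{2} = - 30 \cdot 9 \left(-6\right)^{2} = - 30 \cdot 9 \cdot 36 = \left(-30\right) 324 = -9720$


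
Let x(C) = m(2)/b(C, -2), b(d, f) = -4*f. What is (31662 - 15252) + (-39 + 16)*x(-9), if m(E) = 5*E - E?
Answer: 16387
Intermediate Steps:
m(E) = 4*E
x(C) = 1 (x(C) = (4*2)/((-4*(-2))) = 8/8 = 8*(⅛) = 1)
(31662 - 15252) + (-39 + 16)*x(-9) = (31662 - 15252) + (-39 + 16)*1 = 16410 - 23*1 = 16410 - 23 = 16387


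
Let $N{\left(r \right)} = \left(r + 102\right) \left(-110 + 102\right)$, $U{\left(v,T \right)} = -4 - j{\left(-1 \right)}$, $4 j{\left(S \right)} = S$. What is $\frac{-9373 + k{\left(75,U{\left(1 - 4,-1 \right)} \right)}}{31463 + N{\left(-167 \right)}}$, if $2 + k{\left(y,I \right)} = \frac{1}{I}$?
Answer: $- \frac{140629}{479745} \approx -0.29313$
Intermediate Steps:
$j{\left(S \right)} = \frac{S}{4}$
$U{\left(v,T \right)} = - \frac{15}{4}$ ($U{\left(v,T \right)} = -4 - \frac{1}{4} \left(-1\right) = -4 - - \frac{1}{4} = -4 + \frac{1}{4} = - \frac{15}{4}$)
$k{\left(y,I \right)} = -2 + \frac{1}{I}$
$N{\left(r \right)} = -816 - 8 r$ ($N{\left(r \right)} = \left(102 + r\right) \left(-8\right) = -816 - 8 r$)
$\frac{-9373 + k{\left(75,U{\left(1 - 4,-1 \right)} \right)}}{31463 + N{\left(-167 \right)}} = \frac{-9373 - \left(2 - \frac{1}{- \frac{15}{4}}\right)}{31463 - -520} = \frac{-9373 - \frac{34}{15}}{31463 + \left(-816 + 1336\right)} = \frac{-9373 - \frac{34}{15}}{31463 + 520} = - \frac{140629}{15 \cdot 31983} = \left(- \frac{140629}{15}\right) \frac{1}{31983} = - \frac{140629}{479745}$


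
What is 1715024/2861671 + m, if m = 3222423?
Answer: 9221516163857/2861671 ≈ 3.2224e+6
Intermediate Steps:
1715024/2861671 + m = 1715024/2861671 + 3222423 = 9221516163857/2861671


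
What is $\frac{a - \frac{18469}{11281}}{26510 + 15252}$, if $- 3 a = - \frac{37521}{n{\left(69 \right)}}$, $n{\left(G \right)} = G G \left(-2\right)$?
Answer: $- \frac{105651095}{1495325745228} \approx -7.0654 \cdot 10^{-5}$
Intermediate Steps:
$n{\left(G \right)} = - 2 G^{2}$ ($n{\left(G \right)} = G^{2} \left(-2\right) = - 2 G^{2}$)
$a = - \frac{4169}{3174}$ ($a = - \frac{\left(-37521\right) \frac{1}{\left(-2\right) 69^{2}}}{3} = - \frac{\left(-37521\right) \frac{1}{\left(-2\right) 4761}}{3} = - \frac{\left(-37521\right) \frac{1}{-9522}}{3} = - \frac{\left(-37521\right) \left(- \frac{1}{9522}\right)}{3} = \left(- \frac{1}{3}\right) \frac{4169}{1058} = - \frac{4169}{3174} \approx -1.3135$)
$\frac{a - \frac{18469}{11281}}{26510 + 15252} = \frac{- \frac{4169}{3174} - \frac{18469}{11281}}{26510 + 15252} = \frac{- \frac{4169}{3174} - \frac{18469}{11281}}{41762} = \left(- \frac{4169}{3174} - \frac{18469}{11281}\right) \frac{1}{41762} = \left(- \frac{105651095}{35805894}\right) \frac{1}{41762} = - \frac{105651095}{1495325745228}$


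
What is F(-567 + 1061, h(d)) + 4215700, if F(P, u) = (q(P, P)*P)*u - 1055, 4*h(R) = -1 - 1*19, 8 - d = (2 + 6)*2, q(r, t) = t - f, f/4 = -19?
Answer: 2806745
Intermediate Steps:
f = -76 (f = 4*(-19) = -76)
q(r, t) = 76 + t (q(r, t) = t - 1*(-76) = t + 76 = 76 + t)
d = -8 (d = 8 - (2 + 6)*2 = 8 - 8*2 = 8 - 1*16 = 8 - 16 = -8)
h(R) = -5 (h(R) = (-1 - 1*19)/4 = (-1 - 19)/4 = (¼)*(-20) = -5)
F(P, u) = -1055 + P*u*(76 + P) (F(P, u) = ((76 + P)*P)*u - 1055 = (P*(76 + P))*u - 1055 = P*u*(76 + P) - 1055 = -1055 + P*u*(76 + P))
F(-567 + 1061, h(d)) + 4215700 = (-1055 + (-567 + 1061)*(-5)*(76 + (-567 + 1061))) + 4215700 = (-1055 + 494*(-5)*(76 + 494)) + 4215700 = (-1055 + 494*(-5)*570) + 4215700 = (-1055 - 1407900) + 4215700 = -1408955 + 4215700 = 2806745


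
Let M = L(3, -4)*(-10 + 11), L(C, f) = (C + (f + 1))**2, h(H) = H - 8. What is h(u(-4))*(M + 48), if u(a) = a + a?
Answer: -768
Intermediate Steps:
u(a) = 2*a
h(H) = -8 + H
L(C, f) = (1 + C + f)**2 (L(C, f) = (C + (1 + f))**2 = (1 + C + f)**2)
M = 0 (M = (1 + 3 - 4)**2*(-10 + 11) = 0**2*1 = 0*1 = 0)
h(u(-4))*(M + 48) = (-8 + 2*(-4))*(0 + 48) = (-8 - 8)*48 = -16*48 = -768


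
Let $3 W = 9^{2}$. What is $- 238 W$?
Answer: $-6426$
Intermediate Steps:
$W = 27$ ($W = \frac{9^{2}}{3} = \frac{1}{3} \cdot 81 = 27$)
$- 238 W = \left(-238\right) 27 = -6426$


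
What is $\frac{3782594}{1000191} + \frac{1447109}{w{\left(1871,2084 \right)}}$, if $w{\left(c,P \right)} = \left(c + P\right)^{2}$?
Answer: $\frac{60614815310669}{15645012626775} \approx 3.8744$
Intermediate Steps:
$w{\left(c,P \right)} = \left(P + c\right)^{2}$
$\frac{3782594}{1000191} + \frac{1447109}{w{\left(1871,2084 \right)}} = \frac{3782594}{1000191} + \frac{1447109}{\left(2084 + 1871\right)^{2}} = 3782594 \cdot \frac{1}{1000191} + \frac{1447109}{3955^{2}} = \frac{3782594}{1000191} + \frac{1447109}{15642025} = \frac{60614815310669}{15645012626775}$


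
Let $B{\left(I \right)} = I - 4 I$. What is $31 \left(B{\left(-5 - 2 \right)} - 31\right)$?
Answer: $-310$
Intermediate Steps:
$B{\left(I \right)} = - 3 I$
$31 \left(B{\left(-5 - 2 \right)} - 31\right) = 31 \left(- 3 \left(-5 - 2\right) - 31\right) = 31 \left(\left(-3\right) \left(-7\right) - 31\right) = 31 \left(21 - 31\right) = 31 \left(-10\right) = -310$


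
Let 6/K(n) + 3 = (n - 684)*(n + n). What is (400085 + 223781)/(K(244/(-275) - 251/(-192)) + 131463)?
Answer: 29527824796843558/6222195350192169 ≈ 4.7456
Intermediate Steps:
K(n) = 6/(-3 + 2*n*(-684 + n)) (K(n) = 6/(-3 + (n - 684)*(n + n)) = 6/(-3 + (-684 + n)*(2*n)) = 6/(-3 + 2*n*(-684 + n)))
(400085 + 223781)/(K(244/(-275) - 251/(-192)) + 131463) = (400085 + 223781)/(6/(-3 - 1368*(244/(-275) - 251/(-192)) + 2*(244/(-275) - 251/(-192))²) + 131463) = 623866/(6/(-3 - 1368*(244*(-1/275) - 251*(-1/192)) + 2*(244*(-1/275) - 251*(-1/192))²) + 131463) = 623866/(6/(-3 - 1368*(-244/275 + 251/192) + 2*(-244/275 + 251/192)²) + 131463) = 623866/(6/(-3 - 1368*22177/52800 + 2*(22177/52800)²) + 131463) = 623866/(6/(-3 - 1264089/2200 + 2*(491819329/2787840000)) + 131463) = 623866/(6/(-3 - 1264089/2200 + 491819329/1393920000) + 131463) = 623866/(6/(-804616731071/1393920000) + 131463) = 623866/(6*(-1393920000/804616731071) + 131463) = 623866/(-8363520000/804616731071 + 131463) = 623866/(105777320953266873/804616731071) = 623866*(804616731071/105777320953266873) = 29527824796843558/6222195350192169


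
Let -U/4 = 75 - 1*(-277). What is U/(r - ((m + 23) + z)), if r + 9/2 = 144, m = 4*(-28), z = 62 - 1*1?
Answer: -2816/335 ≈ -8.4060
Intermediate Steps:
z = 61 (z = 62 - 1 = 61)
m = -112
r = 279/2 (r = -9/2 + 144 = 279/2 ≈ 139.50)
U = -1408 (U = -4*(75 - 1*(-277)) = -4*(75 + 277) = -4*352 = -1408)
U/(r - ((m + 23) + z)) = -1408/(279/2 - ((-112 + 23) + 61)) = -1408/(279/2 - (-89 + 61)) = -1408/(279/2 - 1*(-28)) = -1408/(279/2 + 28) = -1408/335/2 = -1408*2/335 = -2816/335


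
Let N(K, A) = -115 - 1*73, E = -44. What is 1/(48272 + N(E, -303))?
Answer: 1/48084 ≈ 2.0797e-5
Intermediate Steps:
N(K, A) = -188 (N(K, A) = -115 - 73 = -188)
1/(48272 + N(E, -303)) = 1/(48272 - 188) = 1/48084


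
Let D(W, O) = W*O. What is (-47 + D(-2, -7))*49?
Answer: -1617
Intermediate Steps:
D(W, O) = O*W
(-47 + D(-2, -7))*49 = (-47 - 7*(-2))*49 = (-47 + 14)*49 = -33*49 = -1617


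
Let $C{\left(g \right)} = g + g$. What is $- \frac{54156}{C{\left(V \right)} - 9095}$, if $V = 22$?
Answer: $\frac{18052}{3017} \approx 5.9834$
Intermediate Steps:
$C{\left(g \right)} = 2 g$
$- \frac{54156}{C{\left(V \right)} - 9095} = - \frac{54156}{2 \cdot 22 - 9095} = - \frac{54156}{44 - 9095} = - \frac{54156}{-9051} = \left(-54156\right) \left(- \frac{1}{9051}\right) = \frac{18052}{3017}$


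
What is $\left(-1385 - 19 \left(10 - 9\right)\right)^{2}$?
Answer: $1971216$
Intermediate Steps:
$\left(-1385 - 19 \left(10 - 9\right)\right)^{2} = \left(-1385 - 19\right)^{2} = \left(-1404\right)^{2} = 1971216$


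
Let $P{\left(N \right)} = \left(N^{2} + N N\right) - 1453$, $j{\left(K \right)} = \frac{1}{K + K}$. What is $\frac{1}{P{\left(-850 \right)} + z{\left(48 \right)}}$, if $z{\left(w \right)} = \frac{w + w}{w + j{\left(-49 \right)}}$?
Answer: $\frac{4703}{6789010949} \approx 6.9274 \cdot 10^{-7}$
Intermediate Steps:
$j{\left(K \right)} = \frac{1}{2 K}$
$z{\left(w \right)} = \frac{2 w}{- \frac{1}{98} + w}$ ($z{\left(w \right)} = \frac{w + w}{w + \frac{1}{2 \left(-49\right)}} = \frac{2 w}{w + \frac{1}{2} \left(- \frac{1}{49}\right)} = \frac{2 w}{w - \frac{1}{98}} = \frac{2 w}{- \frac{1}{98} + w}$)
$P{\left(N \right)} = -1453 + 2 N^{2}$ ($P{\left(N \right)} = \left(N^{2} + N^{2}\right) - 1453 = 2 N^{2} - 1453 = -1453 + 2 N^{2}$)
$\frac{1}{P{\left(-850 \right)} + z{\left(48 \right)}} = \frac{1}{\left(-1453 + 2 \left(-850\right)^{2}\right) + 196 \cdot 48 \frac{1}{-1 + 98 \cdot 48}} = \frac{1}{\left(-1453 + 2 \cdot 722500\right) + 196 \cdot 48 \frac{1}{-1 + 4704}} = \frac{1}{\left(-1453 + 1445000\right) + 196 \cdot 48 \cdot \frac{1}{4703}} = \frac{1}{1443547 + 196 \cdot 48 \cdot \frac{1}{4703}} = \frac{1}{1443547 + \frac{9408}{4703}} = \frac{1}{\frac{6789010949}{4703}} = \frac{4703}{6789010949}$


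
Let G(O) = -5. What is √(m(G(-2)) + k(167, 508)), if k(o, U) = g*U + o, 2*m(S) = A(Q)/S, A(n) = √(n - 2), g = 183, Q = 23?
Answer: √(9313100 - 10*√21)/10 ≈ 305.17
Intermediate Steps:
A(n) = √(-2 + n)
m(S) = √21/(2*S) (m(S) = (√(-2 + 23)/S)/2 = (√21/S)/2 = √21/(2*S))
k(o, U) = o + 183*U (k(o, U) = 183*U + o = o + 183*U)
√(m(G(-2)) + k(167, 508)) = √((½)*√21/(-5) + (167 + 183*508)) = √((½)*√21*(-⅕) + (167 + 92964)) = √(-√21/10 + 93131) = √(93131 - √21/10)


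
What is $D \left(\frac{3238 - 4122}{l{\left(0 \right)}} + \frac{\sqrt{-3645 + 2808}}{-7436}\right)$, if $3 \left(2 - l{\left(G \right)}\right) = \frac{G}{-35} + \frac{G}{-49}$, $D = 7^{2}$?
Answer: $-21658 - \frac{147 i \sqrt{93}}{7436} \approx -21658.0 - 0.19064 i$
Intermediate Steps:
$D = 49$
$l{\left(G \right)} = 2 + \frac{4 G}{245}$ ($l{\left(G \right)} = 2 - \frac{\frac{G}{-35} + \frac{G}{-49}}{3} = 2 - \frac{G \left(- \frac{1}{35}\right) + G \left(- \frac{1}{49}\right)}{3} = 2 - \frac{- \frac{G}{35} - \frac{G}{49}}{3} = 2 - \frac{\left(- \frac{12}{245}\right) G}{3} = 2 + \frac{4 G}{245}$)
$D \left(\frac{3238 - 4122}{l{\left(0 \right)}} + \frac{\sqrt{-3645 + 2808}}{-7436}\right) = 49 \left(\frac{3238 - 4122}{2 + \frac{4}{245} \cdot 0} + \frac{\sqrt{-3645 + 2808}}{-7436}\right) = 49 \left(- \frac{884}{2 + 0} + \sqrt{-837} \left(- \frac{1}{7436}\right)\right) = 49 \left(- \frac{884}{2} + 3 i \sqrt{93} \left(- \frac{1}{7436}\right)\right) = 49 \left(\left(-884\right) \frac{1}{2} - \frac{3 i \sqrt{93}}{7436}\right) = 49 \left(-442 - \frac{3 i \sqrt{93}}{7436}\right) = -21658 - \frac{147 i \sqrt{93}}{7436}$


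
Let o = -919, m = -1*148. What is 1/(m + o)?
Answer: -1/1067 ≈ -0.00093721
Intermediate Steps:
m = -148
1/(m + o) = 1/(-148 - 919) = 1/(-1067) = -1/1067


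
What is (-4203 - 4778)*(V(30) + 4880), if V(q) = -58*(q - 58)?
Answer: -58412424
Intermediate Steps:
V(q) = 3364 - 58*q (V(q) = -58*(-58 + q) = 3364 - 58*q)
(-4203 - 4778)*(V(30) + 4880) = (-4203 - 4778)*((3364 - 58*30) + 4880) = -8981*((3364 - 1740) + 4880) = -8981*(1624 + 4880) = -8981*6504 = -58412424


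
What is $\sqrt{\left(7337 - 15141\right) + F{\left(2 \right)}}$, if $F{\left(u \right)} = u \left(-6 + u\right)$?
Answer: $6 i \sqrt{217} \approx 88.385 i$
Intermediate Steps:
$\sqrt{\left(7337 - 15141\right) + F{\left(2 \right)}} = \sqrt{\left(7337 - 15141\right) + 2 \left(-6 + 2\right)} = \sqrt{-7804 + 2 \left(-4\right)} = \sqrt{-7804 - 8} = \sqrt{-7812} = 6 i \sqrt{217}$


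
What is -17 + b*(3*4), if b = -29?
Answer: -365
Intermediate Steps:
-17 + b*(3*4) = -17 - 87*4 = -17 - 29*12 = -17 - 348 = -365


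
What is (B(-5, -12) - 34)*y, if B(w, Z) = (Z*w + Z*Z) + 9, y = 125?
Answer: 22375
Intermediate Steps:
B(w, Z) = 9 + Z² + Z*w (B(w, Z) = (Z*w + Z²) + 9 = (Z² + Z*w) + 9 = 9 + Z² + Z*w)
(B(-5, -12) - 34)*y = ((9 + (-12)² - 12*(-5)) - 34)*125 = ((9 + 144 + 60) - 34)*125 = (213 - 34)*125 = 179*125 = 22375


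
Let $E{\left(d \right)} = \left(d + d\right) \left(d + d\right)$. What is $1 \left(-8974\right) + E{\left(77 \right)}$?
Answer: $14742$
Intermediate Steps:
$E{\left(d \right)} = 4 d^{2}$ ($E{\left(d \right)} = 2 d 2 d = 4 d^{2}$)
$1 \left(-8974\right) + E{\left(77 \right)} = 1 \left(-8974\right) + 4 \cdot 77^{2} = -8974 + 4 \cdot 5929 = -8974 + 23716 = 14742$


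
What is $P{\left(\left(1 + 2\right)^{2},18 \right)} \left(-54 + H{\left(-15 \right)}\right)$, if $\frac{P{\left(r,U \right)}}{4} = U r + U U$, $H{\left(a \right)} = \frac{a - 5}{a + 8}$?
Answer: $- \frac{695952}{7} \approx -99422.0$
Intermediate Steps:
$H{\left(a \right)} = \frac{-5 + a}{8 + a}$
$P{\left(r,U \right)} = 4 U^{2} + 4 U r$ ($P{\left(r,U \right)} = 4 \left(U r + U U\right) = 4 \left(U r + U^{2}\right) = 4 \left(U^{2} + U r\right) = 4 U^{2} + 4 U r$)
$P{\left(\left(1 + 2\right)^{2},18 \right)} \left(-54 + H{\left(-15 \right)}\right) = 4 \cdot 18 \left(18 + \left(1 + 2\right)^{2}\right) \left(-54 + \frac{-5 - 15}{8 - 15}\right) = 4 \cdot 18 \left(18 + 3^{2}\right) \left(-54 + \frac{1}{-7} \left(-20\right)\right) = 4 \cdot 18 \left(18 + 9\right) \left(-54 - - \frac{20}{7}\right) = 4 \cdot 18 \cdot 27 \left(-54 + \frac{20}{7}\right) = 1944 \left(- \frac{358}{7}\right) = - \frac{695952}{7}$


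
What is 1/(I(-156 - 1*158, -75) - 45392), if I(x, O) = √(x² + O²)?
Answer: -45392/2060329443 - √104221/2060329443 ≈ -2.2188e-5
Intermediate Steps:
I(x, O) = √(O² + x²)
1/(I(-156 - 1*158, -75) - 45392) = 1/(√((-75)² + (-156 - 1*158)²) - 45392) = 1/(√(5625 + (-156 - 158)²) - 45392) = 1/(√(5625 + (-314)²) - 45392) = 1/(√(5625 + 98596) - 45392) = 1/(√104221 - 45392) = 1/(-45392 + √104221)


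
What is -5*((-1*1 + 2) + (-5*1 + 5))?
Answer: -5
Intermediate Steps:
-5*((-1*1 + 2) + (-5*1 + 5)) = -5*((-1 + 2) + (-5 + 5)) = -5*(1 + 0) = -5*1 = -5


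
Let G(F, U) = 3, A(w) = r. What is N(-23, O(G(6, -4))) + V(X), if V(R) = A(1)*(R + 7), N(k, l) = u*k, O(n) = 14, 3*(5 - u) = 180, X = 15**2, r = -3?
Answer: 569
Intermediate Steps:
A(w) = -3
X = 225
u = -55 (u = 5 - 1/3*180 = 5 - 60 = -55)
N(k, l) = -55*k
V(R) = -21 - 3*R (V(R) = -3*(R + 7) = -3*(7 + R) = -21 - 3*R)
N(-23, O(G(6, -4))) + V(X) = -55*(-23) + (-21 - 3*225) = 1265 + (-21 - 675) = 1265 - 696 = 569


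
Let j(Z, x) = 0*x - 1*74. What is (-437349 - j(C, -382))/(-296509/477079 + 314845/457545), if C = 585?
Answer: -3818024877463005/581589094 ≈ -6.5648e+6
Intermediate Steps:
j(Z, x) = -74 (j(Z, x) = 0 - 74 = -74)
(-437349 - j(C, -382))/(-296509/477079 + 314845/457545) = (-437349 - 1*(-74))/(-296509/477079 + 314845/457545) = (-437349 + 74)/(-296509*1/477079 + 314845*(1/457545)) = -437275/(-296509/477079 + 62969/91509) = -437275/2907945470/43657022211 = -437275*43657022211/2907945470 = -3818024877463005/581589094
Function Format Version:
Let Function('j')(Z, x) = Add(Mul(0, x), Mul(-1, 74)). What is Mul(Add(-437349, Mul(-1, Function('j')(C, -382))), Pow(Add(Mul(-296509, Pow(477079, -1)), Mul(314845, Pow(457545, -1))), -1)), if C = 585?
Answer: Rational(-3818024877463005, 581589094) ≈ -6.5648e+6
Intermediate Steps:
Function('j')(Z, x) = -74 (Function('j')(Z, x) = Add(0, -74) = -74)
Mul(Add(-437349, Mul(-1, Function('j')(C, -382))), Pow(Add(Mul(-296509, Pow(477079, -1)), Mul(314845, Pow(457545, -1))), -1)) = Mul(Add(-437349, Mul(-1, -74)), Pow(Add(Mul(-296509, Pow(477079, -1)), Mul(314845, Pow(457545, -1))), -1)) = Mul(Add(-437349, 74), Pow(Add(Mul(-296509, Rational(1, 477079)), Mul(314845, Rational(1, 457545))), -1)) = Mul(-437275, Pow(Add(Rational(-296509, 477079), Rational(62969, 91509)), -1)) = Mul(-437275, Pow(Rational(2907945470, 43657022211), -1)) = Mul(-437275, Rational(43657022211, 2907945470)) = Rational(-3818024877463005, 581589094)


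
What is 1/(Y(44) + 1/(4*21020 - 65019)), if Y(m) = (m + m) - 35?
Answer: 19061/1010234 ≈ 0.018868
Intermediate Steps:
Y(m) = -35 + 2*m (Y(m) = 2*m - 35 = -35 + 2*m)
1/(Y(44) + 1/(4*21020 - 65019)) = 1/((-35 + 2*44) + 1/(4*21020 - 65019)) = 1/((-35 + 88) + 1/(84080 - 65019)) = 1/(53 + 1/19061) = 1/(1010234/19061) = 19061/1010234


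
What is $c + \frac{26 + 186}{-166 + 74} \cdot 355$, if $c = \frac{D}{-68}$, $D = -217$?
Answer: $- \frac{1274429}{1564} \approx -814.85$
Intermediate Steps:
$c = \frac{217}{68}$ ($c = - \frac{217}{-68} = \left(-217\right) \left(- \frac{1}{68}\right) = \frac{217}{68} \approx 3.1912$)
$c + \frac{26 + 186}{-166 + 74} \cdot 355 = \frac{217}{68} + \frac{26 + 186}{-166 + 74} \cdot 355 = \frac{217}{68} + \frac{212}{-92} \cdot 355 = \frac{217}{68} + 212 \left(- \frac{1}{92}\right) 355 = \frac{217}{68} - \frac{18815}{23} = - \frac{1274429}{1564}$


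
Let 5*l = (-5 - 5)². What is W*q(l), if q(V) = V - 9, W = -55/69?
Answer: -605/69 ≈ -8.7681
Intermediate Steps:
l = 20 (l = (-5 - 5)²/5 = (⅕)*(-10)² = (⅕)*100 = 20)
W = -55/69 (W = -55*1/69 = -55/69 ≈ -0.79710)
q(V) = -9 + V
W*q(l) = -55*(-9 + 20)/69 = -55/69*11 = -605/69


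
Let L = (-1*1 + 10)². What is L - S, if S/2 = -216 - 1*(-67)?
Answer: 379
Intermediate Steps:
S = -298 (S = 2*(-216 - 1*(-67)) = 2*(-216 + 67) = 2*(-149) = -298)
L = 81 (L = (-1 + 10)² = 9² = 81)
L - S = 81 - 1*(-298) = 81 + 298 = 379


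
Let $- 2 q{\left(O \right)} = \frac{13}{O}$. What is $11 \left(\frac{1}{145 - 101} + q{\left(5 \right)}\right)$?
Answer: $- \frac{281}{20} \approx -14.05$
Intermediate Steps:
$q{\left(O \right)} = - \frac{13}{2 O}$ ($q{\left(O \right)} = - \frac{13 \frac{1}{O}}{2} = - \frac{13}{2 O}$)
$11 \left(\frac{1}{145 - 101} + q{\left(5 \right)}\right) = 11 \left(\frac{1}{145 - 101} - \frac{13}{2 \cdot 5}\right) = 11 \left(\frac{1}{44} - \frac{13}{10}\right) = 11 \left(- \frac{281}{220}\right) = - \frac{281}{20}$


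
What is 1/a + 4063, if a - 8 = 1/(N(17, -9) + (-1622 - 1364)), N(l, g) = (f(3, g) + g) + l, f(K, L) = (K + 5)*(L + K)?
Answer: 98356067/24207 ≈ 4063.1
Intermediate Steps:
f(K, L) = (5 + K)*(K + L)
N(l, g) = 24 + l + 9*g (N(l, g) = ((3² + 5*3 + 5*g + 3*g) + g) + l = ((9 + 15 + 5*g + 3*g) + g) + l = ((24 + 8*g) + g) + l = (24 + 9*g) + l = 24 + l + 9*g)
a = 24207/3026 (a = 8 + 1/((24 + 17 + 9*(-9)) + (-1622 - 1364)) = 8 + 1/((24 + 17 - 81) - 2986) = 8 + 1/(-40 - 2986) = 8 + 1/(-3026) = 8 - 1/3026 = 24207/3026 ≈ 7.9997)
1/a + 4063 = 1/(24207/3026) + 4063 = 3026/24207 + 4063 = 98356067/24207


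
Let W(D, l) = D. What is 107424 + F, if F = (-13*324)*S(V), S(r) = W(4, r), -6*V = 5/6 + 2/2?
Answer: 90576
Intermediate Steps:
V = -11/36 (V = -(5/6 + 2/2)/6 = -(5*(⅙) + 2*(½))/6 = -(⅚ + 1)/6 = -⅙*11/6 = -11/36 ≈ -0.30556)
S(r) = 4
F = -16848 (F = -13*324*4 = -4212*4 = -16848)
107424 + F = 107424 - 16848 = 90576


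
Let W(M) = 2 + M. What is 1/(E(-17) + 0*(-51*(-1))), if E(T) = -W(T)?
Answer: 1/15 ≈ 0.066667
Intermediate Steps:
E(T) = -2 - T (E(T) = -(2 + T) = -2 - T)
1/(E(-17) + 0*(-51*(-1))) = 1/((-2 - 1*(-17)) + 0*(-51*(-1))) = 1/((-2 + 17) + 0*51) = 1/(15 + 0) = 1/15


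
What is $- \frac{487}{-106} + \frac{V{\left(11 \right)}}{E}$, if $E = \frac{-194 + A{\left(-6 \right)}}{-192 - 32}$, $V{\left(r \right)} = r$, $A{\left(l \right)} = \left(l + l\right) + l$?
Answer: $\frac{1719}{106} \approx 16.217$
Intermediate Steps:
$A{\left(l \right)} = 3 l$ ($A{\left(l \right)} = 2 l + l = 3 l$)
$E = \frac{53}{56}$ ($E = \frac{-194 + 3 \left(-6\right)}{-192 - 32} = \frac{-194 - 18}{-224} = \left(-212\right) \left(- \frac{1}{224}\right) = \frac{53}{56} \approx 0.94643$)
$- \frac{487}{-106} + \frac{V{\left(11 \right)}}{E} = - \frac{487}{-106} + \frac{11}{\frac{53}{56}} = \left(-487\right) \left(- \frac{1}{106}\right) + 11 \cdot \frac{56}{53} = \frac{487}{106} + \frac{616}{53} = \frac{1719}{106}$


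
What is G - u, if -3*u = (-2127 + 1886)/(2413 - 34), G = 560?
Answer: 3996479/7137 ≈ 559.97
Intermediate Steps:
u = 241/7137 (u = -(-2127 + 1886)/(3*(2413 - 34)) = -(-241)/(3*2379) = -1/3*(-241/2379) = 241/7137 ≈ 0.033768)
G - u = 560 - 1*241/7137 = 560 - 241/7137 = 3996479/7137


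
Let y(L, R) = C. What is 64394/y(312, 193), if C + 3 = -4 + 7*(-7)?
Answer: -32197/28 ≈ -1149.9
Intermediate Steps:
C = -56 (C = -3 + (-4 + 7*(-7)) = -3 + (-4 - 49) = -3 - 53 = -56)
y(L, R) = -56
64394/y(312, 193) = 64394/(-56) = 64394*(-1/56) = -32197/28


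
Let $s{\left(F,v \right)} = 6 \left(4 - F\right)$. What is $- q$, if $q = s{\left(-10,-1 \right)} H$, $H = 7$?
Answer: $-588$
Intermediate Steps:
$s{\left(F,v \right)} = 24 - 6 F$
$q = 588$ ($q = \left(24 - -60\right) 7 = \left(24 + 60\right) 7 = 84 \cdot 7 = 588$)
$- q = \left(-1\right) 588 = -588$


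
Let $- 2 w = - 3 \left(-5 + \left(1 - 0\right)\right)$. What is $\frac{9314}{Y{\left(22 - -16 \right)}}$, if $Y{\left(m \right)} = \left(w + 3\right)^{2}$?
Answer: $\frac{9314}{9} \approx 1034.9$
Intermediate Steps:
$w = -6$ ($w = - \frac{\left(-3\right) \left(-5 + \left(1 - 0\right)\right)}{2} = - \frac{\left(-3\right) \left(-5 + \left(1 + 0\right)\right)}{2} = - \frac{\left(-3\right) \left(-5 + 1\right)}{2} = - \frac{\left(-3\right) \left(-4\right)}{2} = \left(- \frac{1}{2}\right) 12 = -6$)
$Y{\left(m \right)} = 9$ ($Y{\left(m \right)} = \left(-6 + 3\right)^{2} = \left(-3\right)^{2} = 9$)
$\frac{9314}{Y{\left(22 - -16 \right)}} = \frac{9314}{9}$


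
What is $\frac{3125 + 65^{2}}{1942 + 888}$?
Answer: $\frac{735}{283} \approx 2.5972$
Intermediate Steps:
$\frac{3125 + 65^{2}}{1942 + 888} = \frac{3125 + 4225}{2830} = 7350 \cdot \frac{1}{2830} = \frac{735}{283}$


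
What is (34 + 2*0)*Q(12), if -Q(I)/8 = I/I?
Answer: -272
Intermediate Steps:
Q(I) = -8 (Q(I) = -8*I/I = -8*1 = -8)
(34 + 2*0)*Q(12) = (34 + 2*0)*(-8) = (34 + 0)*(-8) = 34*(-8) = -272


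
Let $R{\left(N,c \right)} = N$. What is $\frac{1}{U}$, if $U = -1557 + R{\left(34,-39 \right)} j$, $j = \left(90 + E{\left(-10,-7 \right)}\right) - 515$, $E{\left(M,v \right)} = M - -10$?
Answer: $- \frac{1}{16007} \approx -6.2473 \cdot 10^{-5}$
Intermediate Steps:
$E{\left(M,v \right)} = 10 + M$ ($E{\left(M,v \right)} = M + 10 = 10 + M$)
$j = -425$ ($j = \left(90 + \left(10 - 10\right)\right) - 515 = \left(90 + 0\right) - 515 = 90 - 515 = -425$)
$U = -16007$ ($U = -1557 + 34 \left(-425\right) = -1557 - 14450 = -16007$)
$\frac{1}{U} = \frac{1}{-16007} = - \frac{1}{16007}$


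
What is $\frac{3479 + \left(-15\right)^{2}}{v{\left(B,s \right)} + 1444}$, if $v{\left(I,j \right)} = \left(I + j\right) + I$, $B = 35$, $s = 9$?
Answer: $\frac{3704}{1523} \approx 2.432$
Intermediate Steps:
$v{\left(I,j \right)} = j + 2 I$
$\frac{3479 + \left(-15\right)^{2}}{v{\left(B,s \right)} + 1444} = \frac{3479 + \left(-15\right)^{2}}{\left(9 + 2 \cdot 35\right) + 1444} = \frac{3479 + 225}{\left(9 + 70\right) + 1444} = \frac{3704}{79 + 1444} = \frac{3704}{1523}$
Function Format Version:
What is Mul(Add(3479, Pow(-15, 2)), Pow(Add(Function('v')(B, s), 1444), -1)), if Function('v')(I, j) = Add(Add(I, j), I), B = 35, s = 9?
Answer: Rational(3704, 1523) ≈ 2.4320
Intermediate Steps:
Function('v')(I, j) = Add(j, Mul(2, I))
Mul(Add(3479, Pow(-15, 2)), Pow(Add(Function('v')(B, s), 1444), -1)) = Mul(Add(3479, Pow(-15, 2)), Pow(Add(Add(9, Mul(2, 35)), 1444), -1)) = Mul(Add(3479, 225), Pow(Add(Add(9, 70), 1444), -1)) = Mul(3704, Pow(Add(79, 1444), -1)) = Mul(3704, Pow(1523, -1)) = Mul(3704, Rational(1, 1523)) = Rational(3704, 1523)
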